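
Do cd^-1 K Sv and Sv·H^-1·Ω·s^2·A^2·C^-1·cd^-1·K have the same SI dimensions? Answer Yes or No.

Left side:
  Sv = m²·s⁻².
  Combining: cd⁻¹·K·Sv = cd⁻¹ · K · (m²·s⁻²) = m²·s⁻²·K·cd⁻¹.
Right side:
  Sv = J/kg (equivalent dose = energy per mass),
      = m²·s⁻².
  H = Wb/A (inductance = flux per current),
      = kg·m²·s⁻²·A⁻².
  So H⁻¹ = kg⁻¹·m⁻²·s²·A².
  Ω = V/A (resistance = voltage per current),
      = kg·m²·s⁻³·A⁻².
  C = A·s = s·A (charge = current × time).
  So C⁻¹ = s⁻¹·A⁻¹.
  Combining: Sv·H⁻¹·Ω·s²·A²·C⁻¹·cd⁻¹·K = (m²·s⁻²) · (kg⁻¹·m⁻²·s²·A²) · (kg·m²·s⁻³·A⁻²) · s² · A² · (s⁻¹·A⁻¹) · cd⁻¹ · K = m²·s⁻²·A·K·cd⁻¹.
Left is m²·s⁻²·K·cd⁻¹; right is m²·s⁻²·A·K·cd⁻¹ — different.

No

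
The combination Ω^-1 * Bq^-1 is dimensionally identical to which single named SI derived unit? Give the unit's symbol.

F

Ω = V/A (resistance = voltage per current),
    = kg·m²·s⁻³·A⁻².
So Ω⁻¹ = kg⁻¹·m⁻²·s³·A².
Bq = 1/s = s⁻¹ (activity is decays per second).
So Bq⁻¹ = s.
Combining: Ω⁻¹·Bq⁻¹ = (kg⁻¹·m⁻²·s³·A²) · s = kg⁻¹·m⁻²·s⁴·A².
kg⁻¹·m⁻²·s⁴·A² is the base-SI form of the farad.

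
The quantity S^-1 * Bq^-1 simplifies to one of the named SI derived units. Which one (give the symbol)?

S = kg⁻¹·m⁻²·s³·A².
So S⁻¹ = kg·m²·s⁻³·A⁻².
Bq = s⁻¹.
So Bq⁻¹ = s.
Combining: S⁻¹·Bq⁻¹ = (kg·m²·s⁻³·A⁻²) · s = kg·m²·s⁻²·A⁻².
kg·m²·s⁻²·A⁻² is the base-SI form of the henry.

H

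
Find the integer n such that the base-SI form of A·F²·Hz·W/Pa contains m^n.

Pa = N/m² (pressure = force per area),
    = kg·m⁻¹·s⁻².
So Pa⁻¹ = kg⁻¹·m·s².
F = C/V (capacitance = charge per voltage),
    = A·s/(kg·m²·s⁻³·A⁻¹) (substituting C and V),
    = kg⁻¹·m⁻²·s⁴·A².
So F² = kg⁻²·m⁻⁴·s⁸·A⁴.
Hz = 1/s = s⁻¹ (frequency is cycles per second).
W = J/s (power = energy per time),
    = kg·m²·s⁻³.
Combining: A·Pa⁻¹·F²·Hz·W = A · (kg⁻¹·m·s²) · (kg⁻²·m⁻⁴·s⁸·A⁴) · s⁻¹ · (kg·m²·s⁻³) = kg⁻²·m⁻¹·s⁶·A⁵.
The exponent of m is -1.

-1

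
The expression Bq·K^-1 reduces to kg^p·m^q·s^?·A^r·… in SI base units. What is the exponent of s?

Bq = 1/s = s⁻¹ (activity is decays per second).
Combining: Bq·K⁻¹ = s⁻¹ · K⁻¹ = s⁻¹·K⁻¹.
The exponent of s is -1.

-1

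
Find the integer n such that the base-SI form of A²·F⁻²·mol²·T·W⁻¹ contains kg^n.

F = kg⁻¹·m⁻²·s⁴·A².
So F⁻² = kg²·m⁴·s⁻⁸·A⁻⁴.
T = kg·s⁻²·A⁻¹.
W = kg·m²·s⁻³.
So W⁻¹ = kg⁻¹·m⁻²·s³.
Combining: A²·F⁻²·mol²·T·W⁻¹ = A² · (kg²·m⁴·s⁻⁸·A⁻⁴) · mol² · (kg·s⁻²·A⁻¹) · (kg⁻¹·m⁻²·s³) = kg²·m²·s⁻⁷·A⁻³·mol².
The exponent of kg is 2.

2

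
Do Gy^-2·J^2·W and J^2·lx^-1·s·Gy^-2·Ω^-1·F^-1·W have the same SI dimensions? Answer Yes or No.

No

Left side:
  Gy = J/kg (absorbed dose = energy per mass),
      = m²·s⁻².
  So Gy⁻² = m⁻⁴·s⁴.
  J = N·m (work = force × distance),
      = kg·m²·s⁻².
  So J² = kg²·m⁴·s⁻⁴.
  W = J/s (power = energy per time),
      = kg·m²·s⁻³.
  Combining: Gy⁻²·J²·W = (m⁻⁴·s⁴) · (kg²·m⁴·s⁻⁴) · (kg·m²·s⁻³) = kg³·m²·s⁻³.
Right side:
  J = N·m (work = force × distance),
      = kg·m²·s⁻².
  So J² = kg²·m⁴·s⁻⁴.
  lx = lm/m² (illuminance = luminous flux per area),
      = m⁻²·cd.
  So lx⁻¹ = m²·cd⁻¹.
  Gy = J/kg (absorbed dose = energy per mass),
      = m²·s⁻².
  So Gy⁻² = m⁻⁴·s⁴.
  Ω = V/A (resistance = voltage per current),
      = kg·m²·s⁻³·A⁻².
  So Ω⁻¹ = kg⁻¹·m⁻²·s³·A².
  F = C/V (capacitance = charge per voltage),
      = A·s/(kg·m²·s⁻³·A⁻¹) (substituting C and V),
      = kg⁻¹·m⁻²·s⁴·A².
  So F⁻¹ = kg·m²·s⁻⁴·A⁻².
  W = J/s (power = energy per time),
      = kg·m²·s⁻³.
  Combining: J²·lx⁻¹·s·Gy⁻²·Ω⁻¹·F⁻¹·W = (kg²·m⁴·s⁻⁴) · (m²·cd⁻¹) · s · (m⁻⁴·s⁴) · (kg⁻¹·m⁻²·s³·A²) · (kg·m²·s⁻⁴·A⁻²) · (kg·m²·s⁻³) = kg³·m⁴·s⁻³·cd⁻¹.
Left is kg³·m²·s⁻³; right is kg³·m⁴·s⁻³·cd⁻¹ — different.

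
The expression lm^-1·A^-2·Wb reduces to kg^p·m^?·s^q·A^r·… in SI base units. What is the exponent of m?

2

lm = cd·sr = cd (luminous flux; sr is dimensionless).
So lm⁻¹ = cd⁻¹.
Wb = V·s (flux: a volt is a weber per second),
    = kg·m²·s⁻²·A⁻¹.
Combining: lm⁻¹·A⁻²·Wb = cd⁻¹ · A⁻² · (kg·m²·s⁻²·A⁻¹) = kg·m²·s⁻²·A⁻³·cd⁻¹.
The exponent of m is 2.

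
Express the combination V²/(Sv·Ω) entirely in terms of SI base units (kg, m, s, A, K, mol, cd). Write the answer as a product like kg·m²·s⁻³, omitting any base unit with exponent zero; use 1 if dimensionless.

Sv = J/kg (equivalent dose = energy per mass),
    = m²·s⁻².
So Sv⁻¹ = m⁻²·s².
Ω = V/A (resistance = voltage per current),
    = kg·m²·s⁻³·A⁻².
So Ω⁻¹ = kg⁻¹·m⁻²·s³·A².
V = W/A (potential = power per current),
    = kg·m²·s⁻³·A⁻¹.
So V² = kg²·m⁴·s⁻⁶·A⁻².
Combining: Sv⁻¹·Ω⁻¹·V² = (m⁻²·s²) · (kg⁻¹·m⁻²·s³·A²) · (kg²·m⁴·s⁻⁶·A⁻²) = kg·s⁻¹.

kg·s⁻¹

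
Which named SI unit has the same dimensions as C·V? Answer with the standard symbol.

C = A·s = s·A (charge = current × time).
V = W/A (potential = power per current),
    = kg·m²·s⁻³·A⁻¹.
Combining: C·V = (s·A) · (kg·m²·s⁻³·A⁻¹) = kg·m²·s⁻².
kg·m²·s⁻² is the base-SI form of the joule.

J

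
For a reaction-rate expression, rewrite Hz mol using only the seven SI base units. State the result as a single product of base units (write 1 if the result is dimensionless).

s⁻¹·mol

Hz = 1/s = s⁻¹ (frequency is cycles per second).
Combining: Hz·mol = s⁻¹ · mol = s⁻¹·mol.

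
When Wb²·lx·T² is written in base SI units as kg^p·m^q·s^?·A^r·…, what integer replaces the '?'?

-8

Wb = kg·m²·s⁻²·A⁻¹.
So Wb² = kg²·m⁴·s⁻⁴·A⁻².
lx = m⁻²·cd.
T = kg·s⁻²·A⁻¹.
So T² = kg²·s⁻⁴·A⁻².
Combining: Wb²·lx·T² = (kg²·m⁴·s⁻⁴·A⁻²) · (m⁻²·cd) · (kg²·s⁻⁴·A⁻²) = kg⁴·m²·s⁻⁸·A⁻⁴·cd.
The exponent of s is -8.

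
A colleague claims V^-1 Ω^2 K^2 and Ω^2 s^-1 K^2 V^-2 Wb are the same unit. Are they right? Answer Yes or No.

Yes

Left side:
  V = W/A (potential = power per current),
      = kg·m²·s⁻³·A⁻¹.
  So V⁻¹ = kg⁻¹·m⁻²·s³·A.
  Ω = V/A (resistance = voltage per current),
      = kg·m²·s⁻³·A⁻².
  So Ω² = kg²·m⁴·s⁻⁶·A⁻⁴.
  Combining: V⁻¹·Ω²·K² = (kg⁻¹·m⁻²·s³·A) · (kg²·m⁴·s⁻⁶·A⁻⁴) · K² = kg·m²·s⁻³·A⁻³·K².
Right side:
  Ω = V/A (resistance = voltage per current),
      = kg·m²·s⁻³·A⁻².
  So Ω² = kg²·m⁴·s⁻⁶·A⁻⁴.
  V = W/A (potential = power per current),
      = kg·m²·s⁻³·A⁻¹.
  So V⁻² = kg⁻²·m⁻⁴·s⁶·A².
  Wb = V·s (flux: a volt is a weber per second),
      = kg·m²·s⁻²·A⁻¹.
  Combining: Ω²·s⁻¹·K²·V⁻²·Wb = (kg²·m⁴·s⁻⁶·A⁻⁴) · s⁻¹ · K² · (kg⁻²·m⁻⁴·s⁶·A²) · (kg·m²·s⁻²·A⁻¹) = kg·m²·s⁻³·A⁻³·K².
Both reduce to kg·m²·s⁻³·A⁻³·K².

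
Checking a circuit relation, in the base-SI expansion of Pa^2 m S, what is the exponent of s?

-1

Pa = N/m² (pressure = force per area),
    = kg·m⁻¹·s⁻².
So Pa² = kg²·m⁻²·s⁻⁴.
S = 1/Ω (conductance is reciprocal resistance),
    = kg⁻¹·m⁻²·s³·A².
Combining: Pa²·m·S = (kg²·m⁻²·s⁻⁴) · m · (kg⁻¹·m⁻²·s³·A²) = kg·m⁻³·s⁻¹·A².
The exponent of s is -1.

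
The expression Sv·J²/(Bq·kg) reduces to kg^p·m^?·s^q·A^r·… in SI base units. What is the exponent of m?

Sv = m²·s⁻².
Bq = s⁻¹.
So Bq⁻¹ = s.
J = kg·m²·s⁻².
So J² = kg²·m⁴·s⁻⁴.
Combining: Sv·Bq⁻¹·kg⁻¹·J² = (m²·s⁻²) · s · kg⁻¹ · (kg²·m⁴·s⁻⁴) = kg·m⁶·s⁻⁵.
The exponent of m is 6.

6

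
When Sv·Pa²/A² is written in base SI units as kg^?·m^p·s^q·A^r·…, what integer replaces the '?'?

Sv = J/kg (equivalent dose = energy per mass),
    = m²·s⁻².
Pa = N/m² (pressure = force per area),
    = kg·m⁻¹·s⁻².
So Pa² = kg²·m⁻²·s⁻⁴.
Combining: Sv·A⁻²·Pa² = (m²·s⁻²) · A⁻² · (kg²·m⁻²·s⁻⁴) = kg²·s⁻⁶·A⁻².
The exponent of kg is 2.

2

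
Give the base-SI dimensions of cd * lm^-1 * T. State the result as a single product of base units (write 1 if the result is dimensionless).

lm = cd·sr = cd (luminous flux; sr is dimensionless).
So lm⁻¹ = cd⁻¹.
T = Wb/m² (flux density = flux per area),
    = kg·s⁻²·A⁻¹.
Combining: cd·lm⁻¹·T = cd · cd⁻¹ · (kg·s⁻²·A⁻¹) = kg·s⁻²·A⁻¹.

kg·s⁻²·A⁻¹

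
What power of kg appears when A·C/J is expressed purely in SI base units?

-1

J = N·m (work = force × distance),
    = kg·m²·s⁻².
So J⁻¹ = kg⁻¹·m⁻²·s².
C = A·s = s·A (charge = current × time).
Combining: A·J⁻¹·C = A · (kg⁻¹·m⁻²·s²) · (s·A) = kg⁻¹·m⁻²·s³·A².
The exponent of kg is -1.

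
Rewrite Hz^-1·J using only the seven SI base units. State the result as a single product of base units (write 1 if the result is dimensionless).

kg·m²·s⁻¹

Hz = 1/s = s⁻¹ (frequency is cycles per second).
So Hz⁻¹ = s.
J = N·m (work = force × distance),
    = kg·m²·s⁻².
Combining: Hz⁻¹·J = s · (kg·m²·s⁻²) = kg·m²·s⁻¹.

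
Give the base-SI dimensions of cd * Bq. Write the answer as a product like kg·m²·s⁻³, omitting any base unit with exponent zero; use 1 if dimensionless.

Bq = s⁻¹.
Combining: cd·Bq = cd · s⁻¹ = s⁻¹·cd.

s⁻¹·cd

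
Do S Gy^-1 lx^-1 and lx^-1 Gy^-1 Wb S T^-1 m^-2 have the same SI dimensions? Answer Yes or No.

Yes

Left side:
  S = 1/Ω (conductance is reciprocal resistance),
      = kg⁻¹·m⁻²·s³·A².
  Gy = J/kg (absorbed dose = energy per mass),
      = m²·s⁻².
  So Gy⁻¹ = m⁻²·s².
  lx = lm/m² (illuminance = luminous flux per area),
      = m⁻²·cd.
  So lx⁻¹ = m²·cd⁻¹.
  Combining: S·Gy⁻¹·lx⁻¹ = (kg⁻¹·m⁻²·s³·A²) · (m⁻²·s²) · (m²·cd⁻¹) = kg⁻¹·m⁻²·s⁵·A²·cd⁻¹.
Right side:
  lx = m⁻²·cd.
  So lx⁻¹ = m²·cd⁻¹.
  Gy = m²·s⁻².
  So Gy⁻¹ = m⁻²·s².
  Wb = kg·m²·s⁻²·A⁻¹.
  S = kg⁻¹·m⁻²·s³·A².
  T = kg·s⁻²·A⁻¹.
  So T⁻¹ = kg⁻¹·s²·A.
  Combining: lx⁻¹·Gy⁻¹·Wb·S·T⁻¹·m⁻² = (m²·cd⁻¹) · (m⁻²·s²) · (kg·m²·s⁻²·A⁻¹) · (kg⁻¹·m⁻²·s³·A²) · (kg⁻¹·s²·A) · m⁻² = kg⁻¹·m⁻²·s⁵·A²·cd⁻¹.
Both reduce to kg⁻¹·m⁻²·s⁵·A²·cd⁻¹.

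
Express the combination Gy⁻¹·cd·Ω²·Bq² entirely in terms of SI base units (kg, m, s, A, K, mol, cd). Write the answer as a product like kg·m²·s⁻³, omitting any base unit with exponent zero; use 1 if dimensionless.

kg²·m²·s⁻⁶·A⁻⁴·cd

Gy = J/kg (absorbed dose = energy per mass),
    = m²·s⁻².
So Gy⁻¹ = m⁻²·s².
Ω = V/A (resistance = voltage per current),
    = kg·m²·s⁻³·A⁻².
So Ω² = kg²·m⁴·s⁻⁶·A⁻⁴.
Bq = 1/s = s⁻¹ (activity is decays per second).
So Bq² = s⁻².
Combining: Gy⁻¹·cd·Ω²·Bq² = (m⁻²·s²) · cd · (kg²·m⁴·s⁻⁶·A⁻⁴) · s⁻² = kg²·m²·s⁻⁶·A⁻⁴·cd.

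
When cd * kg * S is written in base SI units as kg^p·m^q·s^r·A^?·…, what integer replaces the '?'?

2

S = kg⁻¹·m⁻²·s³·A².
Combining: cd·kg·S = cd · kg · (kg⁻¹·m⁻²·s³·A²) = m⁻²·s³·A²·cd.
The exponent of A is 2.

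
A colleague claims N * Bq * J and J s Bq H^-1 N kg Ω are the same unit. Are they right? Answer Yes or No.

No

Left side:
  N = kg·m/s² = kg·m·s⁻² (force = mass × acceleration).
  Bq = 1/s = s⁻¹ (activity is decays per second).
  J = N·m (work = force × distance),
      = kg·m²·s⁻².
  Combining: N·Bq·J = (kg·m·s⁻²) · s⁻¹ · (kg·m²·s⁻²) = kg²·m³·s⁻⁵.
Right side:
  J = N·m (work = force × distance),
      = kg·m²·s⁻².
  Bq = 1/s = s⁻¹ (activity is decays per second).
  H = Wb/A (inductance = flux per current),
      = kg·m²·s⁻²·A⁻².
  So H⁻¹ = kg⁻¹·m⁻²·s²·A².
  N = kg·m/s² = kg·m·s⁻² (force = mass × acceleration).
  Ω = V/A (resistance = voltage per current),
      = kg·m²·s⁻³·A⁻².
  Combining: J·s·Bq·H⁻¹·N·kg·Ω = (kg·m²·s⁻²) · s · s⁻¹ · (kg⁻¹·m⁻²·s²·A²) · (kg·m·s⁻²) · kg · (kg·m²·s⁻³·A⁻²) = kg³·m³·s⁻⁵.
Left is kg²·m³·s⁻⁵; right is kg³·m³·s⁻⁵ — different.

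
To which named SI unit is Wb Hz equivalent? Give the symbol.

Wb = kg·m²·s⁻²·A⁻¹.
Hz = s⁻¹.
Combining: Wb·Hz = (kg·m²·s⁻²·A⁻¹) · s⁻¹ = kg·m²·s⁻³·A⁻¹.
kg·m²·s⁻³·A⁻¹ is the base-SI form of the volt.

V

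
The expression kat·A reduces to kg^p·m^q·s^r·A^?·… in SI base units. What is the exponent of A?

1

kat = mol/s = s⁻¹·mol (catalytic activity).
Combining: kat·A = (s⁻¹·mol) · A = s⁻¹·A·mol.
The exponent of A is 1.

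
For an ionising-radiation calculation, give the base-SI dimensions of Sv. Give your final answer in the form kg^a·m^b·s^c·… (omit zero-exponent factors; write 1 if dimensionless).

Sv = J/kg (equivalent dose = energy per mass),
    = m²·s⁻².

m²·s⁻²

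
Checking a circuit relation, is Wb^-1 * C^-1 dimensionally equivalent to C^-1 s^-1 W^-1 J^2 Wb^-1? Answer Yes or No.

Left side:
  Wb = V·s (flux: a volt is a weber per second),
      = kg·m²·s⁻²·A⁻¹.
  So Wb⁻¹ = kg⁻¹·m⁻²·s²·A.
  C = A·s = s·A (charge = current × time).
  So C⁻¹ = s⁻¹·A⁻¹.
  Combining: Wb⁻¹·C⁻¹ = (kg⁻¹·m⁻²·s²·A) · (s⁻¹·A⁻¹) = kg⁻¹·m⁻²·s.
Right side:
  C = A·s = s·A (charge = current × time).
  So C⁻¹ = s⁻¹·A⁻¹.
  W = J/s (power = energy per time),
      = kg·m²·s⁻³.
  So W⁻¹ = kg⁻¹·m⁻²·s³.
  J = N·m (work = force × distance),
      = kg·m²·s⁻².
  So J² = kg²·m⁴·s⁻⁴.
  Wb = V·s (flux: a volt is a weber per second),
      = kg·m²·s⁻²·A⁻¹.
  So Wb⁻¹ = kg⁻¹·m⁻²·s²·A.
  Combining: C⁻¹·s⁻¹·W⁻¹·J²·Wb⁻¹ = (s⁻¹·A⁻¹) · s⁻¹ · (kg⁻¹·m⁻²·s³) · (kg²·m⁴·s⁻⁴) · (kg⁻¹·m⁻²·s²·A) = s⁻¹.
Left is kg⁻¹·m⁻²·s; right is s⁻¹ — different.

No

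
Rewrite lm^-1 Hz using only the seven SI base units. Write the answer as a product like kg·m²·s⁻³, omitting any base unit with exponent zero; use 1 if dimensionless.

s⁻¹·cd⁻¹

lm = cd·sr = cd (luminous flux; sr is dimensionless).
So lm⁻¹ = cd⁻¹.
Hz = 1/s = s⁻¹ (frequency is cycles per second).
Combining: lm⁻¹·Hz = cd⁻¹ · s⁻¹ = s⁻¹·cd⁻¹.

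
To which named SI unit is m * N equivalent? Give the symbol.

J

N = kg·m/s² = kg·m·s⁻² (force = mass × acceleration).
Combining: m·N = m · (kg·m·s⁻²) = kg·m²·s⁻².
kg·m²·s⁻² is the base-SI form of the joule.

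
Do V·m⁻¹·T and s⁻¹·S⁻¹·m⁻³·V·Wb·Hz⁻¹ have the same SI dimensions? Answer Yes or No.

No

Left side:
  V = kg·m²·s⁻³·A⁻¹.
  T = kg·s⁻²·A⁻¹.
  Combining: V·m⁻¹·T = (kg·m²·s⁻³·A⁻¹) · m⁻¹ · (kg·s⁻²·A⁻¹) = kg²·m·s⁻⁵·A⁻².
Right side:
  S = 1/Ω (conductance is reciprocal resistance),
      = kg⁻¹·m⁻²·s³·A².
  So S⁻¹ = kg·m²·s⁻³·A⁻².
  V = W/A (potential = power per current),
      = kg·m²·s⁻³·A⁻¹.
  Wb = V·s (flux: a volt is a weber per second),
      = kg·m²·s⁻²·A⁻¹.
  Hz = 1/s = s⁻¹ (frequency is cycles per second).
  So Hz⁻¹ = s.
  Combining: s⁻¹·S⁻¹·m⁻³·V·Wb·Hz⁻¹ = s⁻¹ · (kg·m²·s⁻³·A⁻²) · m⁻³ · (kg·m²·s⁻³·A⁻¹) · (kg·m²·s⁻²·A⁻¹) · s = kg³·m³·s⁻⁸·A⁻⁴.
Left is kg²·m·s⁻⁵·A⁻²; right is kg³·m³·s⁻⁸·A⁻⁴ — different.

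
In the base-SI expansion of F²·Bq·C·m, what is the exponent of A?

F = kg⁻¹·m⁻²·s⁴·A².
So F² = kg⁻²·m⁻⁴·s⁸·A⁴.
Bq = s⁻¹.
C = s·A.
Combining: F²·Bq·C·m = (kg⁻²·m⁻⁴·s⁸·A⁴) · s⁻¹ · (s·A) · m = kg⁻²·m⁻³·s⁸·A⁵.
The exponent of A is 5.

5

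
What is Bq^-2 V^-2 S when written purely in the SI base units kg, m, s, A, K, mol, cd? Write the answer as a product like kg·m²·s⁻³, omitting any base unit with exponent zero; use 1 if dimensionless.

Bq = 1/s = s⁻¹ (activity is decays per second).
So Bq⁻² = s².
V = W/A (potential = power per current),
    = kg·m²·s⁻³·A⁻¹.
So V⁻² = kg⁻²·m⁻⁴·s⁶·A².
S = 1/Ω (conductance is reciprocal resistance),
    = kg⁻¹·m⁻²·s³·A².
Combining: Bq⁻²·V⁻²·S = s² · (kg⁻²·m⁻⁴·s⁶·A²) · (kg⁻¹·m⁻²·s³·A²) = kg⁻³·m⁻⁶·s¹¹·A⁴.

kg⁻³·m⁻⁶·s¹¹·A⁴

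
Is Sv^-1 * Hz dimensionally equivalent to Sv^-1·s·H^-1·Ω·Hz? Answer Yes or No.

Yes

Left side:
  Sv = m²·s⁻².
  So Sv⁻¹ = m⁻²·s².
  Hz = s⁻¹.
  Combining: Sv⁻¹·Hz = (m⁻²·s²) · s⁻¹ = m⁻²·s.
Right side:
  Sv = J/kg (equivalent dose = energy per mass),
      = m²·s⁻².
  So Sv⁻¹ = m⁻²·s².
  H = Wb/A (inductance = flux per current),
      = kg·m²·s⁻²·A⁻².
  So H⁻¹ = kg⁻¹·m⁻²·s²·A².
  Ω = V/A (resistance = voltage per current),
      = kg·m²·s⁻³·A⁻².
  Hz = 1/s = s⁻¹ (frequency is cycles per second).
  Combining: Sv⁻¹·s·H⁻¹·Ω·Hz = (m⁻²·s²) · s · (kg⁻¹·m⁻²·s²·A²) · (kg·m²·s⁻³·A⁻²) · s⁻¹ = m⁻²·s.
Both reduce to m⁻²·s.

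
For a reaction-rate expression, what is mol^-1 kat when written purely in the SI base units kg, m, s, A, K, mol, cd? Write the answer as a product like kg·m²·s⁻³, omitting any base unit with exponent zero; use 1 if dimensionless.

s⁻¹

kat = mol/s = s⁻¹·mol (catalytic activity).
Combining: mol⁻¹·kat = mol⁻¹ · (s⁻¹·mol) = s⁻¹.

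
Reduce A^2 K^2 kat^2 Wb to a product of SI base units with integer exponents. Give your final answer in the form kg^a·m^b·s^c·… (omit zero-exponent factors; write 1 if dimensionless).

kg·m²·s⁻⁴·A·K²·mol²

kat = s⁻¹·mol.
So kat² = s⁻²·mol².
Wb = kg·m²·s⁻²·A⁻¹.
Combining: A²·K²·kat²·Wb = A² · K² · (s⁻²·mol²) · (kg·m²·s⁻²·A⁻¹) = kg·m²·s⁻⁴·A·K²·mol².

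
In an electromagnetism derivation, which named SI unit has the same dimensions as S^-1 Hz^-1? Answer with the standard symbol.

H

S = kg⁻¹·m⁻²·s³·A².
So S⁻¹ = kg·m²·s⁻³·A⁻².
Hz = s⁻¹.
So Hz⁻¹ = s.
Combining: S⁻¹·Hz⁻¹ = (kg·m²·s⁻³·A⁻²) · s = kg·m²·s⁻²·A⁻².
kg·m²·s⁻²·A⁻² is the base-SI form of the henry.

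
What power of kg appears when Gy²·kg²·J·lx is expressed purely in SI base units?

Gy = J/kg (absorbed dose = energy per mass),
    = m²·s⁻².
So Gy² = m⁴·s⁻⁴.
J = N·m (work = force × distance),
    = kg·m²·s⁻².
lx = lm/m² (illuminance = luminous flux per area),
    = m⁻²·cd.
Combining: Gy²·kg²·J·lx = (m⁴·s⁻⁴) · kg² · (kg·m²·s⁻²) · (m⁻²·cd) = kg³·m⁴·s⁻⁶·cd.
The exponent of kg is 3.

3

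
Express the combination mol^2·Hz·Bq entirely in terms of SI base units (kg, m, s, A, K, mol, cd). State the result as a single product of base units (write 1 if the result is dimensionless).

s⁻²·mol²

Hz = s⁻¹.
Bq = s⁻¹.
Combining: mol²·Hz·Bq = mol² · s⁻¹ · s⁻¹ = s⁻²·mol².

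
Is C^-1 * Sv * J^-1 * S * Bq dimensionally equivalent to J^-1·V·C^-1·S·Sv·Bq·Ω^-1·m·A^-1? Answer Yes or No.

Left side:
  C = s·A.
  So C⁻¹ = s⁻¹·A⁻¹.
  Sv = m²·s⁻².
  J = kg·m²·s⁻².
  So J⁻¹ = kg⁻¹·m⁻²·s².
  S = kg⁻¹·m⁻²·s³·A².
  Bq = s⁻¹.
  Combining: C⁻¹·Sv·J⁻¹·S·Bq = (s⁻¹·A⁻¹) · (m²·s⁻²) · (kg⁻¹·m⁻²·s²) · (kg⁻¹·m⁻²·s³·A²) · s⁻¹ = kg⁻²·m⁻²·s·A.
Right side:
  J = N·m (work = force × distance),
      = kg·m²·s⁻².
  So J⁻¹ = kg⁻¹·m⁻²·s².
  V = W/A (potential = power per current),
      = kg·m²·s⁻³·A⁻¹.
  C = A·s = s·A (charge = current × time).
  So C⁻¹ = s⁻¹·A⁻¹.
  S = 1/Ω (conductance is reciprocal resistance),
      = kg⁻¹·m⁻²·s³·A².
  Sv = J/kg (equivalent dose = energy per mass),
      = m²·s⁻².
  Bq = 1/s = s⁻¹ (activity is decays per second).
  Ω = V/A (resistance = voltage per current),
      = kg·m²·s⁻³·A⁻².
  So Ω⁻¹ = kg⁻¹·m⁻²·s³·A².
  Combining: J⁻¹·V·C⁻¹·S·Sv·Bq·Ω⁻¹·m·A⁻¹ = (kg⁻¹·m⁻²·s²) · (kg·m²·s⁻³·A⁻¹) · (s⁻¹·A⁻¹) · (kg⁻¹·m⁻²·s³·A²) · (m²·s⁻²) · s⁻¹ · (kg⁻¹·m⁻²·s³·A²) · m · A⁻¹ = kg⁻²·m⁻¹·s·A.
Left is kg⁻²·m⁻²·s·A; right is kg⁻²·m⁻¹·s·A — different.

No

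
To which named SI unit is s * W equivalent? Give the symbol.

J

W = kg·m²·s⁻³.
Combining: s·W = s · (kg·m²·s⁻³) = kg·m²·s⁻².
kg·m²·s⁻² is the base-SI form of the joule.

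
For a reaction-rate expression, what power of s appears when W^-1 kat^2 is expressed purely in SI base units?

1

W = kg·m²·s⁻³.
So W⁻¹ = kg⁻¹·m⁻²·s³.
kat = s⁻¹·mol.
So kat² = s⁻²·mol².
Combining: W⁻¹·kat² = (kg⁻¹·m⁻²·s³) · (s⁻²·mol²) = kg⁻¹·m⁻²·s·mol².
The exponent of s is 1.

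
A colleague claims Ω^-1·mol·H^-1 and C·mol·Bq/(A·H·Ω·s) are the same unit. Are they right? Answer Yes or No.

Left side:
  Ω = V/A (resistance = voltage per current),
      = kg·m²·s⁻³·A⁻².
  So Ω⁻¹ = kg⁻¹·m⁻²·s³·A².
  H = Wb/A (inductance = flux per current),
      = kg·m²·s⁻²·A⁻².
  So H⁻¹ = kg⁻¹·m⁻²·s²·A².
  Combining: Ω⁻¹·mol·H⁻¹ = (kg⁻¹·m⁻²·s³·A²) · mol · (kg⁻¹·m⁻²·s²·A²) = kg⁻²·m⁻⁴·s⁵·A⁴·mol.
Right side:
  H = Wb/A (inductance = flux per current),
      = kg·m²·s⁻²·A⁻².
  So H⁻¹ = kg⁻¹·m⁻²·s²·A².
  C = A·s = s·A (charge = current × time).
  Ω = V/A (resistance = voltage per current),
      = kg·m²·s⁻³·A⁻².
  So Ω⁻¹ = kg⁻¹·m⁻²·s³·A².
  Bq = 1/s = s⁻¹ (activity is decays per second).
  Combining: A⁻¹·H⁻¹·C·Ω⁻¹·mol·s⁻¹·Bq = A⁻¹ · (kg⁻¹·m⁻²·s²·A²) · (s·A) · (kg⁻¹·m⁻²·s³·A²) · mol · s⁻¹ · s⁻¹ = kg⁻²·m⁻⁴·s⁴·A⁴·mol.
Left is kg⁻²·m⁻⁴·s⁵·A⁴·mol; right is kg⁻²·m⁻⁴·s⁴·A⁴·mol — different.

No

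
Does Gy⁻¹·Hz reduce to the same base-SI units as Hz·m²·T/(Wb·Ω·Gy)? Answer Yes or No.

Left side:
  Gy = m²·s⁻².
  So Gy⁻¹ = m⁻²·s².
  Hz = s⁻¹.
  Combining: Gy⁻¹·Hz = (m⁻²·s²) · s⁻¹ = m⁻²·s.
Right side:
  Hz = s⁻¹.
  Wb = kg·m²·s⁻²·A⁻¹.
  So Wb⁻¹ = kg⁻¹·m⁻²·s²·A.
  Ω = kg·m²·s⁻³·A⁻².
  So Ω⁻¹ = kg⁻¹·m⁻²·s³·A².
  Gy = m²·s⁻².
  So Gy⁻¹ = m⁻²·s².
  T = kg·s⁻²·A⁻¹.
  Combining: Hz·m²·Wb⁻¹·Ω⁻¹·Gy⁻¹·T = s⁻¹ · m² · (kg⁻¹·m⁻²·s²·A) · (kg⁻¹·m⁻²·s³·A²) · (m⁻²·s²) · (kg·s⁻²·A⁻¹) = kg⁻¹·m⁻⁴·s⁴·A².
Left is m⁻²·s; right is kg⁻¹·m⁻⁴·s⁴·A² — different.

No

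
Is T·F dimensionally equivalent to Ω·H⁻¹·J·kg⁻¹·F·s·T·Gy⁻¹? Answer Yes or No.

Yes

Left side:
  T = kg·s⁻²·A⁻¹.
  F = kg⁻¹·m⁻²·s⁴·A².
  Combining: T·F = (kg·s⁻²·A⁻¹) · (kg⁻¹·m⁻²·s⁴·A²) = m⁻²·s²·A.
Right side:
  Ω = V/A (resistance = voltage per current),
      = kg·m²·s⁻³·A⁻².
  H = Wb/A (inductance = flux per current),
      = kg·m²·s⁻²·A⁻².
  So H⁻¹ = kg⁻¹·m⁻²·s²·A².
  J = N·m (work = force × distance),
      = kg·m²·s⁻².
  F = C/V (capacitance = charge per voltage),
      = A·s/(kg·m²·s⁻³·A⁻¹) (substituting C and V),
      = kg⁻¹·m⁻²·s⁴·A².
  T = Wb/m² (flux density = flux per area),
      = kg·s⁻²·A⁻¹.
  Gy = J/kg (absorbed dose = energy per mass),
      = m²·s⁻².
  So Gy⁻¹ = m⁻²·s².
  Combining: Ω·H⁻¹·J·kg⁻¹·F·s·T·Gy⁻¹ = (kg·m²·s⁻³·A⁻²) · (kg⁻¹·m⁻²·s²·A²) · (kg·m²·s⁻²) · kg⁻¹ · (kg⁻¹·m⁻²·s⁴·A²) · s · (kg·s⁻²·A⁻¹) · (m⁻²·s²) = m⁻²·s²·A.
Both reduce to m⁻²·s²·A.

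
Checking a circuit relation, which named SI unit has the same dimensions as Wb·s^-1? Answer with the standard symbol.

V

Wb = V·s (flux: a volt is a weber per second),
    = kg·m²·s⁻²·A⁻¹.
Combining: Wb·s⁻¹ = (kg·m²·s⁻²·A⁻¹) · s⁻¹ = kg·m²·s⁻³·A⁻¹.
kg·m²·s⁻³·A⁻¹ is the base-SI form of the volt.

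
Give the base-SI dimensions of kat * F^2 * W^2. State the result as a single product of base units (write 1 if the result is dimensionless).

s·A⁴·mol

kat = mol/s = s⁻¹·mol (catalytic activity).
F = C/V (capacitance = charge per voltage),
    = A·s/(kg·m²·s⁻³·A⁻¹) (substituting C and V),
    = kg⁻¹·m⁻²·s⁴·A².
So F² = kg⁻²·m⁻⁴·s⁸·A⁴.
W = J/s (power = energy per time),
    = kg·m²·s⁻³.
So W² = kg²·m⁴·s⁻⁶.
Combining: kat·F²·W² = (s⁻¹·mol) · (kg⁻²·m⁻⁴·s⁸·A⁴) · (kg²·m⁴·s⁻⁶) = s·A⁴·mol.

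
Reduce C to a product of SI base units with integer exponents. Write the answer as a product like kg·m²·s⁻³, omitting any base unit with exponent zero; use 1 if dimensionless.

C = A·s = s·A (charge = current × time).

s·A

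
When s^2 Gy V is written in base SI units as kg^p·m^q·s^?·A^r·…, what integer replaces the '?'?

-3

Gy = m²·s⁻².
V = kg·m²·s⁻³·A⁻¹.
Combining: s²·Gy·V = s² · (m²·s⁻²) · (kg·m²·s⁻³·A⁻¹) = kg·m⁴·s⁻³·A⁻¹.
The exponent of s is -3.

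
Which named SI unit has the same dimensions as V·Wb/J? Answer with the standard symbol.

Ω

V = kg·m²·s⁻³·A⁻¹.
Wb = kg·m²·s⁻²·A⁻¹.
J = kg·m²·s⁻².
So J⁻¹ = kg⁻¹·m⁻²·s².
Combining: V·Wb·J⁻¹ = (kg·m²·s⁻³·A⁻¹) · (kg·m²·s⁻²·A⁻¹) · (kg⁻¹·m⁻²·s²) = kg·m²·s⁻³·A⁻².
kg·m²·s⁻³·A⁻² is the base-SI form of the ohm.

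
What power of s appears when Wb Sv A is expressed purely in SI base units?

Wb = V·s (flux: a volt is a weber per second),
    = kg·m²·s⁻²·A⁻¹.
Sv = J/kg (equivalent dose = energy per mass),
    = m²·s⁻².
Combining: Wb·Sv·A = (kg·m²·s⁻²·A⁻¹) · (m²·s⁻²) · A = kg·m⁴·s⁻⁴.
The exponent of s is -4.

-4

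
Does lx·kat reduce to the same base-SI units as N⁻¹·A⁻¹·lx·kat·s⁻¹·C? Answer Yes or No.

No

Left side:
  lx = m⁻²·cd.
  kat = s⁻¹·mol.
  Combining: lx·kat = (m⁻²·cd) · (s⁻¹·mol) = m⁻²·s⁻¹·mol·cd.
Right side:
  N = kg·m/s² = kg·m·s⁻² (force = mass × acceleration).
  So N⁻¹ = kg⁻¹·m⁻¹·s².
  lx = lm/m² (illuminance = luminous flux per area),
      = m⁻²·cd.
  kat = mol/s = s⁻¹·mol (catalytic activity).
  C = A·s = s·A (charge = current × time).
  Combining: N⁻¹·A⁻¹·lx·kat·s⁻¹·C = (kg⁻¹·m⁻¹·s²) · A⁻¹ · (m⁻²·cd) · (s⁻¹·mol) · s⁻¹ · (s·A) = kg⁻¹·m⁻³·s·mol·cd.
Left is m⁻²·s⁻¹·mol·cd; right is kg⁻¹·m⁻³·s·mol·cd — different.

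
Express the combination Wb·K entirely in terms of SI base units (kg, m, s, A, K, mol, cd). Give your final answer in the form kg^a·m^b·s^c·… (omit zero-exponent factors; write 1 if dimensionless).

Wb = kg·m²·s⁻²·A⁻¹.
Combining: Wb·K = (kg·m²·s⁻²·A⁻¹) · K = kg·m²·s⁻²·A⁻¹·K.

kg·m²·s⁻²·A⁻¹·K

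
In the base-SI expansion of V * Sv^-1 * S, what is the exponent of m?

V = kg·m²·s⁻³·A⁻¹.
Sv = m²·s⁻².
So Sv⁻¹ = m⁻²·s².
S = kg⁻¹·m⁻²·s³·A².
Combining: V·Sv⁻¹·S = (kg·m²·s⁻³·A⁻¹) · (m⁻²·s²) · (kg⁻¹·m⁻²·s³·A²) = m⁻²·s²·A.
The exponent of m is -2.

-2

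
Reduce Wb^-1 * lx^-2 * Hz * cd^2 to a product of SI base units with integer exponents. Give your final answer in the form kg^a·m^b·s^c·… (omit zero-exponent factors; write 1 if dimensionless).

Wb = V·s (flux: a volt is a weber per second),
    = kg·m²·s⁻²·A⁻¹.
So Wb⁻¹ = kg⁻¹·m⁻²·s²·A.
lx = lm/m² (illuminance = luminous flux per area),
    = m⁻²·cd.
So lx⁻² = m⁴·cd⁻².
Hz = 1/s = s⁻¹ (frequency is cycles per second).
Combining: Wb⁻¹·lx⁻²·Hz·cd² = (kg⁻¹·m⁻²·s²·A) · (m⁴·cd⁻²) · s⁻¹ · cd² = kg⁻¹·m²·s·A.

kg⁻¹·m²·s·A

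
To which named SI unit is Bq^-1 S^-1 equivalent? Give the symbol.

H

Bq = 1/s = s⁻¹ (activity is decays per second).
So Bq⁻¹ = s.
S = 1/Ω (conductance is reciprocal resistance),
    = kg⁻¹·m⁻²·s³·A².
So S⁻¹ = kg·m²·s⁻³·A⁻².
Combining: Bq⁻¹·S⁻¹ = s · (kg·m²·s⁻³·A⁻²) = kg·m²·s⁻²·A⁻².
kg·m²·s⁻²·A⁻² is the base-SI form of the henry.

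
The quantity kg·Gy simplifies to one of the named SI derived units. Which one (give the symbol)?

Gy = J/kg (absorbed dose = energy per mass),
    = m²·s⁻².
Combining: kg·Gy = kg · (m²·s⁻²) = kg·m²·s⁻².
kg·m²·s⁻² is the base-SI form of the joule.

J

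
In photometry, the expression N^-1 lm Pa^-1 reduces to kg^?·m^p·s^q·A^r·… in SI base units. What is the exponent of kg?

-2

N = kg·m/s² = kg·m·s⁻² (force = mass × acceleration).
So N⁻¹ = kg⁻¹·m⁻¹·s².
lm = cd·sr = cd (luminous flux; sr is dimensionless).
Pa = N/m² (pressure = force per area),
    = kg·m⁻¹·s⁻².
So Pa⁻¹ = kg⁻¹·m·s².
Combining: N⁻¹·lm·Pa⁻¹ = (kg⁻¹·m⁻¹·s²) · cd · (kg⁻¹·m·s²) = kg⁻²·s⁴·cd.
The exponent of kg is -2.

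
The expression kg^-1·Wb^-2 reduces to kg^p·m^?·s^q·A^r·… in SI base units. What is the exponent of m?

-4

Wb = kg·m²·s⁻²·A⁻¹.
So Wb⁻² = kg⁻²·m⁻⁴·s⁴·A².
Combining: kg⁻¹·Wb⁻² = kg⁻¹ · (kg⁻²·m⁻⁴·s⁴·A²) = kg⁻³·m⁻⁴·s⁴·A².
The exponent of m is -4.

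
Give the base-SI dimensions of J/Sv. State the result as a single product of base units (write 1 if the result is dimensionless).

Sv = m²·s⁻².
So Sv⁻¹ = m⁻²·s².
J = kg·m²·s⁻².
Combining: Sv⁻¹·J = (m⁻²·s²) · (kg·m²·s⁻²) = kg.

kg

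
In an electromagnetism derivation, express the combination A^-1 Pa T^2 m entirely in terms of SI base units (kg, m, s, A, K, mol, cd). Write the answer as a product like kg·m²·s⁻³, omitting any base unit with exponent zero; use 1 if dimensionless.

kg³·s⁻⁶·A⁻³

Pa = kg·m⁻¹·s⁻².
T = kg·s⁻²·A⁻¹.
So T² = kg²·s⁻⁴·A⁻².
Combining: A⁻¹·Pa·T²·m = A⁻¹ · (kg·m⁻¹·s⁻²) · (kg²·s⁻⁴·A⁻²) · m = kg³·s⁻⁶·A⁻³.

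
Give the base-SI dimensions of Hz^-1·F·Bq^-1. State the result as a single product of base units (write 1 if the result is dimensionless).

kg⁻¹·m⁻²·s⁶·A²

Hz = 1/s = s⁻¹ (frequency is cycles per second).
So Hz⁻¹ = s.
F = C/V (capacitance = charge per voltage),
    = A·s/(kg·m²·s⁻³·A⁻¹) (substituting C and V),
    = kg⁻¹·m⁻²·s⁴·A².
Bq = 1/s = s⁻¹ (activity is decays per second).
So Bq⁻¹ = s.
Combining: Hz⁻¹·F·Bq⁻¹ = s · (kg⁻¹·m⁻²·s⁴·A²) · s = kg⁻¹·m⁻²·s⁶·A².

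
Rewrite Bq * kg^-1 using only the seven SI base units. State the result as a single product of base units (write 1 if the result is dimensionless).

Bq = s⁻¹.
Combining: Bq·kg⁻¹ = s⁻¹ · kg⁻¹ = kg⁻¹·s⁻¹.

kg⁻¹·s⁻¹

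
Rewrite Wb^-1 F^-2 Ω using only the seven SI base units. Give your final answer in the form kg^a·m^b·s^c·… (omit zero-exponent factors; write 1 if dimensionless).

Wb = kg·m²·s⁻²·A⁻¹.
So Wb⁻¹ = kg⁻¹·m⁻²·s²·A.
F = kg⁻¹·m⁻²·s⁴·A².
So F⁻² = kg²·m⁴·s⁻⁸·A⁻⁴.
Ω = kg·m²·s⁻³·A⁻².
Combining: Wb⁻¹·F⁻²·Ω = (kg⁻¹·m⁻²·s²·A) · (kg²·m⁴·s⁻⁸·A⁻⁴) · (kg·m²·s⁻³·A⁻²) = kg²·m⁴·s⁻⁹·A⁻⁵.

kg²·m⁴·s⁻⁹·A⁻⁵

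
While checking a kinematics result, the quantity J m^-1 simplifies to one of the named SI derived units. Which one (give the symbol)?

N

J = kg·m²·s⁻².
Combining: J·m⁻¹ = (kg·m²·s⁻²) · m⁻¹ = kg·m·s⁻².
kg·m·s⁻² is the base-SI form of the newton.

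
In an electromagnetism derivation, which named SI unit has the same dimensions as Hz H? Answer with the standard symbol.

Hz = 1/s = s⁻¹ (frequency is cycles per second).
H = Wb/A (inductance = flux per current),
    = kg·m²·s⁻²·A⁻².
Combining: Hz·H = s⁻¹ · (kg·m²·s⁻²·A⁻²) = kg·m²·s⁻³·A⁻².
kg·m²·s⁻³·A⁻² is the base-SI form of the ohm.

Ω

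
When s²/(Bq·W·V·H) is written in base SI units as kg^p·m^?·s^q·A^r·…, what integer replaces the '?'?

-6

Bq = s⁻¹.
So Bq⁻¹ = s.
W = kg·m²·s⁻³.
So W⁻¹ = kg⁻¹·m⁻²·s³.
V = kg·m²·s⁻³·A⁻¹.
So V⁻¹ = kg⁻¹·m⁻²·s³·A.
H = kg·m²·s⁻²·A⁻².
So H⁻¹ = kg⁻¹·m⁻²·s²·A².
Combining: s²·Bq⁻¹·W⁻¹·V⁻¹·H⁻¹ = s² · s · (kg⁻¹·m⁻²·s³) · (kg⁻¹·m⁻²·s³·A) · (kg⁻¹·m⁻²·s²·A²) = kg⁻³·m⁻⁶·s¹¹·A³.
The exponent of m is -6.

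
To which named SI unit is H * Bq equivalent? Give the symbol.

H = Wb/A (inductance = flux per current),
    = kg·m²·s⁻²·A⁻².
Bq = 1/s = s⁻¹ (activity is decays per second).
Combining: H·Bq = (kg·m²·s⁻²·A⁻²) · s⁻¹ = kg·m²·s⁻³·A⁻².
kg·m²·s⁻³·A⁻² is the base-SI form of the ohm.

Ω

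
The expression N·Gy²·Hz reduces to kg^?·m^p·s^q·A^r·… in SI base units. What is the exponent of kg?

1

N = kg·m/s² = kg·m·s⁻² (force = mass × acceleration).
Gy = J/kg (absorbed dose = energy per mass),
    = m²·s⁻².
So Gy² = m⁴·s⁻⁴.
Hz = 1/s = s⁻¹ (frequency is cycles per second).
Combining: N·Gy²·Hz = (kg·m·s⁻²) · (m⁴·s⁻⁴) · s⁻¹ = kg·m⁵·s⁻⁷.
The exponent of kg is 1.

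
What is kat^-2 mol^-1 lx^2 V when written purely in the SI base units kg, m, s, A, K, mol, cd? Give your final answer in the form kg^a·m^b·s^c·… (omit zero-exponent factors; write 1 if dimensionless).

kat = mol/s = s⁻¹·mol (catalytic activity).
So kat⁻² = s²·mol⁻².
lx = lm/m² (illuminance = luminous flux per area),
    = m⁻²·cd.
So lx² = m⁻⁴·cd².
V = W/A (potential = power per current),
    = kg·m²·s⁻³·A⁻¹.
Combining: kat⁻²·mol⁻¹·lx²·V = (s²·mol⁻²) · mol⁻¹ · (m⁻⁴·cd²) · (kg·m²·s⁻³·A⁻¹) = kg·m⁻²·s⁻¹·A⁻¹·mol⁻³·cd².

kg·m⁻²·s⁻¹·A⁻¹·mol⁻³·cd²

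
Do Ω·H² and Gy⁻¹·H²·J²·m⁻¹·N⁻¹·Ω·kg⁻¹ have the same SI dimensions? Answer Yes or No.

Yes

Left side:
  Ω = V/A (resistance = voltage per current),
      = kg·m²·s⁻³·A⁻².
  H = Wb/A (inductance = flux per current),
      = kg·m²·s⁻²·A⁻².
  So H² = kg²·m⁴·s⁻⁴·A⁻⁴.
  Combining: Ω·H² = (kg·m²·s⁻³·A⁻²) · (kg²·m⁴·s⁻⁴·A⁻⁴) = kg³·m⁶·s⁻⁷·A⁻⁶.
Right side:
  Gy = J/kg (absorbed dose = energy per mass),
      = m²·s⁻².
  So Gy⁻¹ = m⁻²·s².
  H = Wb/A (inductance = flux per current),
      = kg·m²·s⁻²·A⁻².
  So H² = kg²·m⁴·s⁻⁴·A⁻⁴.
  J = N·m (work = force × distance),
      = kg·m²·s⁻².
  So J² = kg²·m⁴·s⁻⁴.
  N = kg·m/s² = kg·m·s⁻² (force = mass × acceleration).
  So N⁻¹ = kg⁻¹·m⁻¹·s².
  Ω = V/A (resistance = voltage per current),
      = kg·m²·s⁻³·A⁻².
  Combining: Gy⁻¹·H²·J²·m⁻¹·N⁻¹·Ω·kg⁻¹ = (m⁻²·s²) · (kg²·m⁴·s⁻⁴·A⁻⁴) · (kg²·m⁴·s⁻⁴) · m⁻¹ · (kg⁻¹·m⁻¹·s²) · (kg·m²·s⁻³·A⁻²) · kg⁻¹ = kg³·m⁶·s⁻⁷·A⁻⁶.
Both reduce to kg³·m⁶·s⁻⁷·A⁻⁶.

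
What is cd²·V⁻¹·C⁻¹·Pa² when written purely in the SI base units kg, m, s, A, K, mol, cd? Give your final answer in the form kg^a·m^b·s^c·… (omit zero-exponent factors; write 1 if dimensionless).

kg·m⁻⁴·s⁻²·cd²

V = kg·m²·s⁻³·A⁻¹.
So V⁻¹ = kg⁻¹·m⁻²·s³·A.
C = s·A.
So C⁻¹ = s⁻¹·A⁻¹.
Pa = kg·m⁻¹·s⁻².
So Pa² = kg²·m⁻²·s⁻⁴.
Combining: cd²·V⁻¹·C⁻¹·Pa² = cd² · (kg⁻¹·m⁻²·s³·A) · (s⁻¹·A⁻¹) · (kg²·m⁻²·s⁻⁴) = kg·m⁻⁴·s⁻²·cd².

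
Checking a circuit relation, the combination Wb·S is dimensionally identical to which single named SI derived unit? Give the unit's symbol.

Wb = V·s (flux: a volt is a weber per second),
    = kg·m²·s⁻²·A⁻¹.
S = 1/Ω (conductance is reciprocal resistance),
    = kg⁻¹·m⁻²·s³·A².
Combining: Wb·S = (kg·m²·s⁻²·A⁻¹) · (kg⁻¹·m⁻²·s³·A²) = s·A.
s·A is the base-SI form of the coulomb.

C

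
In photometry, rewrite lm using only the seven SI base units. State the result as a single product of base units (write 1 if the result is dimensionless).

lm = cd·sr = cd (luminous flux; sr is dimensionless).

cd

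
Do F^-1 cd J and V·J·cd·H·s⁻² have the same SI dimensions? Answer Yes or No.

Left side:
  F = kg⁻¹·m⁻²·s⁴·A².
  So F⁻¹ = kg·m²·s⁻⁴·A⁻².
  J = kg·m²·s⁻².
  Combining: F⁻¹·cd·J = (kg·m²·s⁻⁴·A⁻²) · cd · (kg·m²·s⁻²) = kg²·m⁴·s⁻⁶·A⁻²·cd.
Right side:
  V = W/A (potential = power per current),
      = kg·m²·s⁻³·A⁻¹.
  J = N·m (work = force × distance),
      = kg·m²·s⁻².
  H = Wb/A (inductance = flux per current),
      = kg·m²·s⁻²·A⁻².
  Combining: V·J·cd·H·s⁻² = (kg·m²·s⁻³·A⁻¹) · (kg·m²·s⁻²) · cd · (kg·m²·s⁻²·A⁻²) · s⁻² = kg³·m⁶·s⁻⁹·A⁻³·cd.
Left is kg²·m⁴·s⁻⁶·A⁻²·cd; right is kg³·m⁶·s⁻⁹·A⁻³·cd — different.

No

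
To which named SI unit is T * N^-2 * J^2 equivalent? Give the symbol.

Wb

T = kg·s⁻²·A⁻¹.
N = kg·m·s⁻².
So N⁻² = kg⁻²·m⁻²·s⁴.
J = kg·m²·s⁻².
So J² = kg²·m⁴·s⁻⁴.
Combining: T·N⁻²·J² = (kg·s⁻²·A⁻¹) · (kg⁻²·m⁻²·s⁴) · (kg²·m⁴·s⁻⁴) = kg·m²·s⁻²·A⁻¹.
kg·m²·s⁻²·A⁻¹ is the base-SI form of the weber.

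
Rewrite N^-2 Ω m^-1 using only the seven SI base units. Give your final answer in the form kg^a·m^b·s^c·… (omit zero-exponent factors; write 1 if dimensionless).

N = kg·m·s⁻².
So N⁻² = kg⁻²·m⁻²·s⁴.
Ω = kg·m²·s⁻³·A⁻².
Combining: N⁻²·Ω·m⁻¹ = (kg⁻²·m⁻²·s⁴) · (kg·m²·s⁻³·A⁻²) · m⁻¹ = kg⁻¹·m⁻¹·s·A⁻².

kg⁻¹·m⁻¹·s·A⁻²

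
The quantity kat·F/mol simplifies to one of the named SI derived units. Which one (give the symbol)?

kat = s⁻¹·mol.
F = kg⁻¹·m⁻²·s⁴·A².
Combining: kat·mol⁻¹·F = (s⁻¹·mol) · mol⁻¹ · (kg⁻¹·m⁻²·s⁴·A²) = kg⁻¹·m⁻²·s³·A².
kg⁻¹·m⁻²·s³·A² is the base-SI form of the siemens.

S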